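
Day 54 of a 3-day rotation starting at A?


Shifts: A, B, C
Start: A (index 0)
Day 54: (0 + 54 - 1) mod 3
= 53 mod 3
= 2
Index 2 → shift C

Shift C


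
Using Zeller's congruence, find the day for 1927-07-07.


Zeller's congruence:
q=7, m=7, k=27, j=19
h = (7 + ⌊13×8/5⌋ + 27 + ⌊27/4⌋ + ⌊19/4⌋ - 2×19) mod 7
= (7 + 20 + 27 + 6 + 4 - 38) mod 7
= 26 mod 7 = 5
h=5 → Thursday

Thursday


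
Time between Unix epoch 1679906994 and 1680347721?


Difference = 1680347721 - 1679906994 = 440727 seconds
In hours: 440727 / 3600 ≈ 122.4
In days: 440727 / 86400 ≈ 5.10

440727 seconds (122.4 hours / 5.10 days)


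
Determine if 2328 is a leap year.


Rules: divisible by 4 AND (not by 100 OR by 400)
2328 ÷ 4 = 582 exactly → divisible by 4
2328 ÷ 100 = 23 remainder 28 → not divisible by 100
Divisible by 4 but not by 100 → leap year

Yes


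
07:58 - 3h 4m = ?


Start: 478 minutes from midnight
Subtract: 184 minutes
Remaining: 478 - 184 = 294
Hours: 4, Minutes: 54

04:54


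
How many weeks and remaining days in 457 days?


65 weeks 2 days

Weeks: 457 ÷ 7 = 65 remainder 2


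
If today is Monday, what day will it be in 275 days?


Wednesday

Start: Monday (index 0)
(0 + 275) mod 7
= 275 mod 7
= 2
Index 2 → Wednesday


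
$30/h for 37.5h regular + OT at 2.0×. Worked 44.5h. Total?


Regular: 37.5h × $30 = $1125.00
Overtime: 44.5 - 37.5 = 7.0h
OT pay: 7.0h × $30 × 2.0 = $420.00
Total = $1125.00 + $420.00 = $1545.00

$1545.00


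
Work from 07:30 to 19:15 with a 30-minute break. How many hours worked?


Total time = (19×60+15) - (7×60+30)
= 1155 - 450 = 705 min
Minus break: 705 - 30 = 675 min
= 11h 15m

11h 15m (675 minutes)


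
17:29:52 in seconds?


Hours: 17 × 3600 = 61200
Minutes: 29 × 60 = 1740
Seconds: 52
Total = 61200 + 1740 + 52 = 62992

62992 seconds


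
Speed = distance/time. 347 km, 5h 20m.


Distance: 347 km
Time: 5h 20m = 320 min = 320/60 = 16/3 hours
Speed = 347 ÷ (16/3) = 347 × 3 / 16 = 1041/16 ≈ 65.1 km/h

65.1 km/h


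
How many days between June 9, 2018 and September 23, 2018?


From June 9, 2018 to September 23, 2018
Rest of June 2018: 30 - 9 = 21
Full months: July 31, August 31
Days into September 2018: 23
Total = 21 + 31 + 31 + 23 = 106 days

106 days


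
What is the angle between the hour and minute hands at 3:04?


68.0°

Hour hand = 3×30 + 4×0.5 = 92.0°
Minute hand = 4×6 = 24°
Difference = |92.0 - 24| = 68.0°


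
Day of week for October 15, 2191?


Saturday

Zeller's congruence:
q=15, m=10, k=91, j=21
h = (15 + ⌊13×11/5⌋ + 91 + ⌊91/4⌋ + ⌊21/4⌋ - 2×21) mod 7
= (15 + 28 + 91 + 22 + 5 - 42) mod 7
= 119 mod 7 = 0
h=0 → Saturday


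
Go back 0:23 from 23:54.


23:31

Start: 1434 minutes from midnight
Subtract: 23 minutes
Remaining: 1434 - 23 = 1411
Hours: 23, Minutes: 31


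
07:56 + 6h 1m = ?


13:57

Start: 476 minutes from midnight
Add: 361 minutes
Total: 837 minutes
Hours: 837 ÷ 60 = 13 remainder 57


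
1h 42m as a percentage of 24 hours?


Total minutes: 1×60 + 42 = 102
Day = 24×60 = 1440 minutes
Fraction = 102/1440 ≈ 0.0708
As a percentage: 102/1440 × 100 ≈ 7.08%

0.0708 (7.08%)


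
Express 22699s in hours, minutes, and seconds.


6h 18m 19s

Hours: 22699 ÷ 3600 = 6 remainder 1099
Minutes: 1099 ÷ 60 = 18 remainder 19
Seconds: 19


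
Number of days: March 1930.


Month: March (month 3)
March has 31 days

31 days


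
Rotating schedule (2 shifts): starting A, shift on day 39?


Shift A

Shifts: A, B
Start: A (index 0)
Day 39: (0 + 39 - 1) mod 2
= 38 mod 2
= 0
Index 0 → shift A


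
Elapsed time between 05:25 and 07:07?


1h 42m

End time in minutes: 7×60 + 7 = 427
Start time in minutes: 5×60 + 25 = 325
Difference = 427 - 325 = 102 minutes
= 1 hours 42 minutes


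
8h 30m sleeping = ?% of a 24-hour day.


35.4%

Time: 510 minutes
Day: 1440 minutes
Percentage = (510/1440) × 100 ≈ 35.4%


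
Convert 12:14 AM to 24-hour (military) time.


00:14

Input: 12:14 AM
12 AM → 00 (midnight)


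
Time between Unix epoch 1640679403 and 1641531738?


Difference = 1641531738 - 1640679403 = 852335 seconds
In hours: 852335 / 3600 ≈ 236.8
In days: 852335 / 86400 ≈ 9.86

852335 seconds (236.8 hours / 9.86 days)


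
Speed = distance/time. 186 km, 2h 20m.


79.7 km/h

Distance: 186 km
Time: 2h 20m = 140 min = 140/60 = 7/3 hours
Speed = 186 ÷ (7/3) = 186 × 3 / 7 = 558/7 ≈ 79.7 km/h


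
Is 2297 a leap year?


No

Rules: divisible by 4 AND (not by 100 OR by 400)
2297 ÷ 4 = 574 remainder 1 → not divisible by 4
Not divisible by 4 → not a leap year


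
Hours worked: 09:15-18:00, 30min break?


8h 15m (495 minutes)

Total time = (18×60+0) - (9×60+15)
= 1080 - 555 = 525 min
Minus break: 525 - 30 = 495 min
= 8h 15m


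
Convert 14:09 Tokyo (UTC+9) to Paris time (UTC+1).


Time difference = UTC+1 - UTC+9 = -8 hours
New hour = (14 -8) mod 24
= 6 mod 24 = 6
Minutes unchanged → 06:09

06:09


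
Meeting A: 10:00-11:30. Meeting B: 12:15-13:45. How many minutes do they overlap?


Meeting A: 600-690 (in minutes from midnight)
Meeting B: 735-825
Overlap start = max(600, 735) = 735
Overlap end = min(690, 825) = 690
Overlap = max(0, 690 - 735) = 0 min

0 minutes


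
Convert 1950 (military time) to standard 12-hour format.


7:50 PM

Hour: 19
19 - 12 = 7 → PM


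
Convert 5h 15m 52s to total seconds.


18952 seconds

Hours: 5 × 3600 = 18000
Minutes: 15 × 60 = 900
Seconds: 52
Total = 18000 + 900 + 52 = 18952


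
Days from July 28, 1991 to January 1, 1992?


157 days

From July 28, 1991 to January 1, 1992
Rest of July 1991: 31 - 28 = 3
Full months: August 31, September 30, October 31, November 30, December 31
Days into January 1992: 1
Total = 3 + 31 + 30 + 31 + 30 + 31 + 1 = 157 days


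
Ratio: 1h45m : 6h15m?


7:25 (0.28)

Duration 1: 105 minutes
Duration 2: 375 minutes
Ratio = 105:375
GCD = 15
Simplified = 7:25
As a decimal: 7/25 = 0.28


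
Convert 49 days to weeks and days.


7 weeks 0 days

Weeks: 49 ÷ 7 = 7 remainder 0


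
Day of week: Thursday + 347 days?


Start: Thursday (index 3)
(3 + 347) mod 7
= 350 mod 7
= 0
Index 0 → Monday

Monday


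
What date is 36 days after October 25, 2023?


November 30, 2023

Start: October 25, 2023
Add 36 days
October 25 → November 1: 31 - 25 + 1 = 7 days (36 - 7 = 29 left)
November 1 + 29 = November 30, 2023


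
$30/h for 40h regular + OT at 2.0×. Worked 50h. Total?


Regular: 40h × $30 = $1200.00
Overtime: 50 - 40 = 10h
OT pay: 10h × $30 × 2.0 = $600.00
Total = $1200.00 + $600.00 = $1800.00

$1800.00


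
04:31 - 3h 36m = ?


Start: 271 minutes from midnight
Subtract: 216 minutes
Remaining: 271 - 216 = 55
Hours: 0, Minutes: 55

00:55


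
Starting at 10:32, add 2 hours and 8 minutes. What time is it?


Start: 632 minutes from midnight
Add: 128 minutes
Total: 760 minutes
Hours: 760 ÷ 60 = 12 remainder 40

12:40


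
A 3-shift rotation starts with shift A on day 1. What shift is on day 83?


Shifts: A, B, C
Start: A (index 0)
Day 83: (0 + 83 - 1) mod 3
= 82 mod 3
= 1
Index 1 → shift B

Shift B


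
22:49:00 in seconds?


Hours: 22 × 3600 = 79200
Minutes: 49 × 60 = 2940
Seconds: 0
Total = 79200 + 2940 + 0 = 82140

82140 seconds


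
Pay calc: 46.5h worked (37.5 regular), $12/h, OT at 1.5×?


$612.00

Regular: 37.5h × $12 = $450.00
Overtime: 46.5 - 37.5 = 9.0h
OT pay: 9.0h × $12 × 1.5 = $162.00
Total = $450.00 + $162.00 = $612.00


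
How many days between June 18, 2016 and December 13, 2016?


From June 18, 2016 to December 13, 2016
Rest of June 2016: 30 - 18 = 12
Full months: July 31, August 31, September 30, October 31, November 30
Days into December 2016: 13
Total = 12 + 31 + 31 + 30 + 31 + 30 + 13 = 178 days

178 days


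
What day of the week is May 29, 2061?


Sunday

Zeller's congruence:
q=29, m=5, k=61, j=20
h = (29 + ⌊13×6/5⌋ + 61 + ⌊61/4⌋ + ⌊20/4⌋ - 2×20) mod 7
= (29 + 15 + 61 + 15 + 5 - 40) mod 7
= 85 mod 7 = 1
h=1 → Sunday


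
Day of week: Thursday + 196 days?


Thursday

Start: Thursday (index 3)
(3 + 196) mod 7
= 199 mod 7
= 3
Index 3 → Thursday


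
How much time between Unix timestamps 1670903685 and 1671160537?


256852 seconds (71.3 hours / 2.97 days)

Difference = 1671160537 - 1670903685 = 256852 seconds
In hours: 256852 / 3600 ≈ 71.3
In days: 256852 / 86400 ≈ 2.97


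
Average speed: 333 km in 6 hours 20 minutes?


52.6 km/h

Distance: 333 km
Time: 6h 20m = 380 min = 380/60 = 19/3 hours
Speed = 333 ÷ (19/3) = 333 × 3 / 19 = 999/19 ≈ 52.6 km/h


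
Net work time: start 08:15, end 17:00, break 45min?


Total time = (17×60+0) - (8×60+15)
= 1020 - 495 = 525 min
Minus break: 525 - 45 = 480 min
= 8h 0m

8h 0m (480 minutes)


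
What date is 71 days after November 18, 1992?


Start: November 18, 1992
Add 71 days
November 18 → December 1: 30 - 18 + 1 = 13 days (71 - 13 = 58 left)
December 1 → January 1: 31 - 1 + 1 = 31 days (58 - 31 = 27 left)
January 1 + 27 = January 28, 1993

January 28, 1993


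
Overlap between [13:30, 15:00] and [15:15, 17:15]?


0 minutes

Meeting A: 810-900 (in minutes from midnight)
Meeting B: 915-1035
Overlap start = max(810, 915) = 915
Overlap end = min(900, 1035) = 900
Overlap = max(0, 900 - 915) = 0 min


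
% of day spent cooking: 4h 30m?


Time: 270 minutes
Day: 1440 minutes
Percentage = (270/1440) × 100 ≈ 18.8%

18.8%


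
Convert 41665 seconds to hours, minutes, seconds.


Hours: 41665 ÷ 3600 = 11 remainder 2065
Minutes: 2065 ÷ 60 = 34 remainder 25
Seconds: 25

11h 34m 25s


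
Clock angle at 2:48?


Hour hand = 2×30 + 48×0.5 = 84.0°
Minute hand = 48×6 = 288°
Difference = |84.0 - 288| = 204.0°
Since > 180°: 360 - 204.0 = 156.0°

156.0°


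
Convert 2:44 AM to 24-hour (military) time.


02:44

Input: 2:44 AM
AM hour stays: 2


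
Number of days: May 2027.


Month: May (month 5)
May has 31 days

31 days


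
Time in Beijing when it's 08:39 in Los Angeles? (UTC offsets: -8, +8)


Time difference = UTC+8 - UTC-8 = +16 hours
New hour = (8 + 16) mod 24
= 24 mod 24 = 0
Minutes unchanged → 00:39; 24 ≥ 24 → next day

00:39 (next day)


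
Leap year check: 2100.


Rules: divisible by 4 AND (not by 100 OR by 400)
2100 ÷ 4 = 525 exactly → divisible by 4
2100 ÷ 100 = 21 exactly → divisible by 100
2100 ÷ 400 = 5 remainder 100 → not divisible by 400
Divisible by 100 but not by 400 → not a leap year

No


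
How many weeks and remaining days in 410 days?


58 weeks 4 days

Weeks: 410 ÷ 7 = 58 remainder 4


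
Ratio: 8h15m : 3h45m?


11:5 (2.20)

Duration 1: 495 minutes
Duration 2: 225 minutes
Ratio = 495:225
GCD = 45
Simplified = 11:5
As a decimal: 11/5 = 2.20


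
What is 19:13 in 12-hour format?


Hour: 19
19 - 12 = 7 → PM

7:13 PM


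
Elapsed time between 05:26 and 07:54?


End time in minutes: 7×60 + 54 = 474
Start time in minutes: 5×60 + 26 = 326
Difference = 474 - 326 = 148 minutes
= 2 hours 28 minutes

2h 28m


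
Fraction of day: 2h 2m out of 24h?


0.0847 (8.47%)

Total minutes: 2×60 + 2 = 122
Day = 24×60 = 1440 minutes
Fraction = 122/1440 ≈ 0.0847
As a percentage: 122/1440 × 100 ≈ 8.47%


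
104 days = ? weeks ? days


Weeks: 104 ÷ 7 = 14 remainder 6

14 weeks 6 days


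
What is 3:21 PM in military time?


15:21

Input: 3:21 PM
PM: 3 + 12 = 15


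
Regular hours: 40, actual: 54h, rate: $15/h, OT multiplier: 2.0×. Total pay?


$1020.00

Regular: 40h × $15 = $600.00
Overtime: 54 - 40 = 14h
OT pay: 14h × $15 × 2.0 = $420.00
Total = $600.00 + $420.00 = $1020.00


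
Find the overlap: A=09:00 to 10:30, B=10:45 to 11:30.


0 minutes

Meeting A: 540-630 (in minutes from midnight)
Meeting B: 645-690
Overlap start = max(540, 645) = 645
Overlap end = min(630, 690) = 630
Overlap = max(0, 630 - 645) = 0 min


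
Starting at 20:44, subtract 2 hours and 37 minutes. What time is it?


Start: 1244 minutes from midnight
Subtract: 157 minutes
Remaining: 1244 - 157 = 1087
Hours: 18, Minutes: 7

18:07


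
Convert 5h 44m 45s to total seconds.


20685 seconds

Hours: 5 × 3600 = 18000
Minutes: 44 × 60 = 2640
Seconds: 45
Total = 18000 + 2640 + 45 = 20685


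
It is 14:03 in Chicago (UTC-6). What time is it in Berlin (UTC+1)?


Time difference = UTC+1 - UTC-6 = +7 hours
New hour = (14 + 7) mod 24
= 21 mod 24 = 21
Minutes unchanged → 21:03

21:03


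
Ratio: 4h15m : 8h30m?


Duration 1: 255 minutes
Duration 2: 510 minutes
Ratio = 255:510
GCD = 255
Simplified = 1:2
As a decimal: 1/2 = 0.50

1:2 (0.50)


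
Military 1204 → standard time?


Hour: 12
12 → 12 PM (noon)

12:04 PM


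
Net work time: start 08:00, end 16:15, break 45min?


7h 30m (450 minutes)

Total time = (16×60+15) - (8×60+0)
= 975 - 480 = 495 min
Minus break: 495 - 45 = 450 min
= 7h 30m


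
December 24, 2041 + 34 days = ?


January 27, 2042

Start: December 24, 2041
Add 34 days
December 24 → January 1: 31 - 24 + 1 = 8 days (34 - 8 = 26 left)
January 1 + 26 = January 27, 2042


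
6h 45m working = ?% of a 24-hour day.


28.1%

Time: 405 minutes
Day: 1440 minutes
Percentage = (405/1440) × 100 ≈ 28.1%


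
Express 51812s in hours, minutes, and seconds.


14h 23m 32s

Hours: 51812 ÷ 3600 = 14 remainder 1412
Minutes: 1412 ÷ 60 = 23 remainder 32
Seconds: 32


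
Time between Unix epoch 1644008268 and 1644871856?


Difference = 1644871856 - 1644008268 = 863588 seconds
In hours: 863588 / 3600 ≈ 239.9
In days: 863588 / 86400 ≈ 10.00

863588 seconds (239.9 hours / 10.00 days)


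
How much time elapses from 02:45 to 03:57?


End time in minutes: 3×60 + 57 = 237
Start time in minutes: 2×60 + 45 = 165
Difference = 237 - 165 = 72 minutes
= 1 hours 12 minutes

1h 12m


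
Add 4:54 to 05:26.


10:20

Start: 326 minutes from midnight
Add: 294 minutes
Total: 620 minutes
Hours: 620 ÷ 60 = 10 remainder 20


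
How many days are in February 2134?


Month: February (month 2)
February: 28 or 29 (leap year)
2134 leap year? No

28 days


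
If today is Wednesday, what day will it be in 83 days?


Start: Wednesday (index 2)
(2 + 83) mod 7
= 85 mod 7
= 1
Index 1 → Tuesday

Tuesday


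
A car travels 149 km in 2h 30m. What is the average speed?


Distance: 149 km
Time: 2h 30m = 150 min = 150/60 = 5/2 hours
Speed = 149 ÷ (5/2) = 149 × 2 / 5 = 298/5 = 59.6 km/h

59.6 km/h


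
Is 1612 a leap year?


Yes

Rules: divisible by 4 AND (not by 100 OR by 400)
1612 ÷ 4 = 403 exactly → divisible by 4
1612 ÷ 100 = 16 remainder 12 → not divisible by 100
Divisible by 4 but not by 100 → leap year


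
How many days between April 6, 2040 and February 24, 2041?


324 days

From April 6, 2040 to February 24, 2041
Rest of April 2040: 30 - 6 = 24
Full months: May 31, June 30, July 31, August 31, September 30, October 31, November 30, December 31, January 31
Days into February 2041: 24
Total = 24 + 31 + 30 + 31 + 31 + 30 + 31 + 30 + 31 + 31 + 24 = 324 days


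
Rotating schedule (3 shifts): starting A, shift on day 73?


Shift A

Shifts: A, B, C
Start: A (index 0)
Day 73: (0 + 73 - 1) mod 3
= 72 mod 3
= 0
Index 0 → shift A


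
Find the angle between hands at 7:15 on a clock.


Hour hand = 7×30 + 15×0.5 = 217.5°
Minute hand = 15×6 = 90°
Difference = |217.5 - 90| = 127.5°

127.5°


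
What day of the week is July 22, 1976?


Thursday

Zeller's congruence:
q=22, m=7, k=76, j=19
h = (22 + ⌊13×8/5⌋ + 76 + ⌊76/4⌋ + ⌊19/4⌋ - 2×19) mod 7
= (22 + 20 + 76 + 19 + 4 - 38) mod 7
= 103 mod 7 = 5
h=5 → Thursday


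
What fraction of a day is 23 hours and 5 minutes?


Total minutes: 23×60 + 5 = 1385
Day = 24×60 = 1440 minutes
Fraction = 1385/1440 ≈ 0.9618
As a percentage: 1385/1440 × 100 ≈ 96.18%

0.9618 (96.18%)


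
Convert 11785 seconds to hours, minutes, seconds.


Hours: 11785 ÷ 3600 = 3 remainder 985
Minutes: 985 ÷ 60 = 16 remainder 25
Seconds: 25

3h 16m 25s


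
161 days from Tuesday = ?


Start: Tuesday (index 1)
(1 + 161) mod 7
= 162 mod 7
= 1
Index 1 → Tuesday

Tuesday


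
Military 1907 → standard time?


7:07 PM

Hour: 19
19 - 12 = 7 → PM


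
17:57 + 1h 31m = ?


Start: 1077 minutes from midnight
Add: 91 minutes
Total: 1168 minutes
Hours: 1168 ÷ 60 = 19 remainder 28

19:28


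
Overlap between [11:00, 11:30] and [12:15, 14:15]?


0 minutes

Meeting A: 660-690 (in minutes from midnight)
Meeting B: 735-855
Overlap start = max(660, 735) = 735
Overlap end = min(690, 855) = 690
Overlap = max(0, 690 - 735) = 0 min


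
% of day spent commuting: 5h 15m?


Time: 315 minutes
Day: 1440 minutes
Percentage = (315/1440) × 100 ≈ 21.9%

21.9%


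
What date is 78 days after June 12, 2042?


Start: June 12, 2042
Add 78 days
June 12 → July 1: 30 - 12 + 1 = 19 days (78 - 19 = 59 left)
July 1 → August 1: 31 - 1 + 1 = 31 days (59 - 31 = 28 left)
August 1 + 28 = August 29, 2042

August 29, 2042


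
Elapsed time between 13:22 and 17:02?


End time in minutes: 17×60 + 2 = 1022
Start time in minutes: 13×60 + 22 = 802
Difference = 1022 - 802 = 220 minutes
= 3 hours 40 minutes

3h 40m


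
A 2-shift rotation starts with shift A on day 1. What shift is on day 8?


Shift B

Shifts: A, B
Start: A (index 0)
Day 8: (0 + 8 - 1) mod 2
= 7 mod 2
= 1
Index 1 → shift B


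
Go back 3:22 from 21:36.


18:14

Start: 1296 minutes from midnight
Subtract: 202 minutes
Remaining: 1296 - 202 = 1094
Hours: 18, Minutes: 14


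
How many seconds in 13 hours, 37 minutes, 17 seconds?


Hours: 13 × 3600 = 46800
Minutes: 37 × 60 = 2220
Seconds: 17
Total = 46800 + 2220 + 17 = 49037

49037 seconds


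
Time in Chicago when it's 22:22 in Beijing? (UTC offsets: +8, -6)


08:22

Time difference = UTC-6 - UTC+8 = -14 hours
New hour = (22 -14) mod 24
= 8 mod 24 = 8
Minutes unchanged → 08:22


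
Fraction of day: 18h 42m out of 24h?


0.7792 (77.92%)

Total minutes: 18×60 + 42 = 1122
Day = 24×60 = 1440 minutes
Fraction = 1122/1440 ≈ 0.7792
As a percentage: 1122/1440 × 100 ≈ 77.92%


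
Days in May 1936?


31 days

Month: May (month 5)
May has 31 days


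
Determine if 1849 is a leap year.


Rules: divisible by 4 AND (not by 100 OR by 400)
1849 ÷ 4 = 462 remainder 1 → not divisible by 4
Not divisible by 4 → not a leap year

No


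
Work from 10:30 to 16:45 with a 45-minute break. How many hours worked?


5h 30m (330 minutes)

Total time = (16×60+45) - (10×60+30)
= 1005 - 630 = 375 min
Minus break: 375 - 45 = 330 min
= 5h 30m


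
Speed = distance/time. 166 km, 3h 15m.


51.1 km/h

Distance: 166 km
Time: 3h 15m = 195 min = 195/60 = 13/4 hours
Speed = 166 ÷ (13/4) = 166 × 4 / 13 = 664/13 ≈ 51.1 km/h


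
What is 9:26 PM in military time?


Input: 9:26 PM
PM: 9 + 12 = 21

21:26


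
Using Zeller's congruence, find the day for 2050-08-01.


Monday

Zeller's congruence:
q=1, m=8, k=50, j=20
h = (1 + ⌊13×9/5⌋ + 50 + ⌊50/4⌋ + ⌊20/4⌋ - 2×20) mod 7
= (1 + 23 + 50 + 12 + 5 - 40) mod 7
= 51 mod 7 = 2
h=2 → Monday


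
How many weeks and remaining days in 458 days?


Weeks: 458 ÷ 7 = 65 remainder 3

65 weeks 3 days


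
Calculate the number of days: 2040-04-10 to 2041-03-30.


354 days

From April 10, 2040 to March 30, 2041
Rest of April 2040: 30 - 10 = 20
Full months: May 31, June 30, July 31, August 31, September 30, October 31, November 30, December 31, January 31, February 2041 28
Days into March 2041: 30
Total = 20 + 31 + 30 + 31 + 31 + 30 + 31 + 30 + 31 + 31 + 28 + 30 = 354 days


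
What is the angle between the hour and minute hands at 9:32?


94.0°

Hour hand = 9×30 + 32×0.5 = 286.0°
Minute hand = 32×6 = 192°
Difference = |286.0 - 192| = 94.0°


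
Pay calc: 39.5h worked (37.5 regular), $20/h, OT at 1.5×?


Regular: 37.5h × $20 = $750.00
Overtime: 39.5 - 37.5 = 2.0h
OT pay: 2.0h × $20 × 1.5 = $60.00
Total = $750.00 + $60.00 = $810.00

$810.00


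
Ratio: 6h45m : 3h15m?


27:13 (2.08)

Duration 1: 405 minutes
Duration 2: 195 minutes
Ratio = 405:195
GCD = 15
Simplified = 27:13
As a decimal: 27/13 ≈ 2.08


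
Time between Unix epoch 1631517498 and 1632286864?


Difference = 1632286864 - 1631517498 = 769366 seconds
In hours: 769366 / 3600 ≈ 213.7
In days: 769366 / 86400 ≈ 8.90

769366 seconds (213.7 hours / 8.90 days)


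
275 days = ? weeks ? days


Weeks: 275 ÷ 7 = 39 remainder 2

39 weeks 2 days


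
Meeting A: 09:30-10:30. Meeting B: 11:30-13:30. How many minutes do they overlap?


0 minutes

Meeting A: 570-630 (in minutes from midnight)
Meeting B: 690-810
Overlap start = max(570, 690) = 690
Overlap end = min(630, 810) = 630
Overlap = max(0, 630 - 690) = 0 min


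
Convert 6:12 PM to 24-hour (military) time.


Input: 6:12 PM
PM: 6 + 12 = 18

18:12


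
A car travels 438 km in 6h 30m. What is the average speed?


67.4 km/h

Distance: 438 km
Time: 6h 30m = 390 min = 390/60 = 13/2 hours
Speed = 438 ÷ (13/2) = 438 × 2 / 13 = 876/13 ≈ 67.4 km/h


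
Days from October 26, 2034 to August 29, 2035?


From October 26, 2034 to August 29, 2035
Rest of October 2034: 31 - 26 = 5
Full months: November 30, December 31, January 31, February 2035 28, March 31, April 30, May 31, June 30, July 31
Days into August 2035: 29
Total = 5 + 30 + 31 + 31 + 28 + 31 + 30 + 31 + 30 + 31 + 29 = 307 days

307 days


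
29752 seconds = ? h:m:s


8h 15m 52s

Hours: 29752 ÷ 3600 = 8 remainder 952
Minutes: 952 ÷ 60 = 15 remainder 52
Seconds: 52


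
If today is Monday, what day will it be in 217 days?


Start: Monday (index 0)
(0 + 217) mod 7
= 217 mod 7
= 0
Index 0 → Monday

Monday


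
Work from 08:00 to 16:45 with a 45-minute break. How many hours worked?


8h 0m (480 minutes)

Total time = (16×60+45) - (8×60+0)
= 1005 - 480 = 525 min
Minus break: 525 - 45 = 480 min
= 8h 0m


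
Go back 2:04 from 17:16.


Start: 1036 minutes from midnight
Subtract: 124 minutes
Remaining: 1036 - 124 = 912
Hours: 15, Minutes: 12

15:12


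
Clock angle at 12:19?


Hour hand (12 ≡ 0 on the dial): 0×30 + 19×0.5 = 9.5°
Minute hand = 19×6 = 114°
Difference = |9.5 - 114| = 104.5°

104.5°


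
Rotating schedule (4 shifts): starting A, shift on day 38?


Shifts: A, B, C, D
Start: A (index 0)
Day 38: (0 + 38 - 1) mod 4
= 37 mod 4
= 1
Index 1 → shift B

Shift B


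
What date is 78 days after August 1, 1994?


Start: August 1, 1994
Add 78 days
August 1 → September 1: 31 - 1 + 1 = 31 days (78 - 31 = 47 left)
September 1 → October 1: 30 - 1 + 1 = 30 days (47 - 30 = 17 left)
October 1 + 17 = October 18, 1994

October 18, 1994


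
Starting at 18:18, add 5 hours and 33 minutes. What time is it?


23:51

Start: 1098 minutes from midnight
Add: 333 minutes
Total: 1431 minutes
Hours: 1431 ÷ 60 = 23 remainder 51


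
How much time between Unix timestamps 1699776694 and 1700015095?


Difference = 1700015095 - 1699776694 = 238401 seconds
In hours: 238401 / 3600 ≈ 66.2
In days: 238401 / 86400 ≈ 2.76

238401 seconds (66.2 hours / 2.76 days)


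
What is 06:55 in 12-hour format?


Hour: 6
6 < 12 → AM

6:55 AM


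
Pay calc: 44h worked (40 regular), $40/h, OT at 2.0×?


Regular: 40h × $40 = $1600.00
Overtime: 44 - 40 = 4h
OT pay: 4h × $40 × 2.0 = $320.00
Total = $1600.00 + $320.00 = $1920.00

$1920.00


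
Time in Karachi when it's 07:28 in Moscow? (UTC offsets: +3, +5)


Time difference = UTC+5 - UTC+3 = +2 hours
New hour = (7 + 2) mod 24
= 9 mod 24 = 9
Minutes unchanged → 09:28

09:28


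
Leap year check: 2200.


Rules: divisible by 4 AND (not by 100 OR by 400)
2200 ÷ 4 = 550 exactly → divisible by 4
2200 ÷ 100 = 22 exactly → divisible by 100
2200 ÷ 400 = 5 remainder 200 → not divisible by 400
Divisible by 100 but not by 400 → not a leap year

No


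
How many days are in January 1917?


Month: January (month 1)
January has 31 days

31 days


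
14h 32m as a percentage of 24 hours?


Total minutes: 14×60 + 32 = 872
Day = 24×60 = 1440 minutes
Fraction = 872/1440 ≈ 0.6056
As a percentage: 872/1440 × 100 ≈ 60.56%

0.6056 (60.56%)


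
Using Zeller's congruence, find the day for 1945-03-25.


Zeller's congruence:
q=25, m=3, k=45, j=19
h = (25 + ⌊13×4/5⌋ + 45 + ⌊45/4⌋ + ⌊19/4⌋ - 2×19) mod 7
= (25 + 10 + 45 + 11 + 4 - 38) mod 7
= 57 mod 7 = 1
h=1 → Sunday

Sunday


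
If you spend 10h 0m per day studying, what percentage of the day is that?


41.7%

Time: 600 minutes
Day: 1440 minutes
Percentage = (600/1440) × 100 ≈ 41.7%


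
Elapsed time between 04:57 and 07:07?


End time in minutes: 7×60 + 7 = 427
Start time in minutes: 4×60 + 57 = 297
Difference = 427 - 297 = 130 minutes
= 2 hours 10 minutes

2h 10m


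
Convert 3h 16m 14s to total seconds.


Hours: 3 × 3600 = 10800
Minutes: 16 × 60 = 960
Seconds: 14
Total = 10800 + 960 + 14 = 11774

11774 seconds


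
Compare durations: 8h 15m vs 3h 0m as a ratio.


11:4 (2.75)

Duration 1: 495 minutes
Duration 2: 180 minutes
Ratio = 495:180
GCD = 45
Simplified = 11:4
As a decimal: 11/4 = 2.75


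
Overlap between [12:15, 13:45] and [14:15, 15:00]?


0 minutes

Meeting A: 735-825 (in minutes from midnight)
Meeting B: 855-900
Overlap start = max(735, 855) = 855
Overlap end = min(825, 900) = 825
Overlap = max(0, 825 - 855) = 0 min


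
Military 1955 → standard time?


Hour: 19
19 - 12 = 7 → PM

7:55 PM


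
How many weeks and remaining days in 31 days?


4 weeks 3 days

Weeks: 31 ÷ 7 = 4 remainder 3


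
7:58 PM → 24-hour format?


Input: 7:58 PM
PM: 7 + 12 = 19

19:58


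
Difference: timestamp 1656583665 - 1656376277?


207388 seconds (57.6 hours / 2.40 days)

Difference = 1656583665 - 1656376277 = 207388 seconds
In hours: 207388 / 3600 ≈ 57.6
In days: 207388 / 86400 ≈ 2.40


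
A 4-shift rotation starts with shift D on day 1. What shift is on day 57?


Shifts: A, B, C, D
Start: D (index 3)
Day 57: (3 + 57 - 1) mod 4
= 59 mod 4
= 3
Index 3 → shift D

Shift D


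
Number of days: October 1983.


Month: October (month 10)
October has 31 days

31 days


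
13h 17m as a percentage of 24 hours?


Total minutes: 13×60 + 17 = 797
Day = 24×60 = 1440 minutes
Fraction = 797/1440 ≈ 0.5535
As a percentage: 797/1440 × 100 ≈ 55.35%

0.5535 (55.35%)


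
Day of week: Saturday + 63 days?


Saturday

Start: Saturday (index 5)
(5 + 63) mod 7
= 68 mod 7
= 5
Index 5 → Saturday


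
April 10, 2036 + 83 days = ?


July 2, 2036

Start: April 10, 2036
Add 83 days
April 10 → May 1: 30 - 10 + 1 = 21 days (83 - 21 = 62 left)
May 1 → June 1: 31 - 1 + 1 = 31 days (62 - 31 = 31 left)
June 1 → July 1: 30 - 1 + 1 = 30 days (31 - 30 = 1 left)
July 1 + 1 = July 2, 2036


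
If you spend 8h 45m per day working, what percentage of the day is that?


Time: 525 minutes
Day: 1440 minutes
Percentage = (525/1440) × 100 ≈ 36.5%

36.5%


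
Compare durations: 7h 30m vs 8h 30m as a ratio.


Duration 1: 450 minutes
Duration 2: 510 minutes
Ratio = 450:510
GCD = 30
Simplified = 15:17
As a decimal: 15/17 ≈ 0.88

15:17 (0.88)


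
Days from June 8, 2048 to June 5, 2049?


362 days

From June 8, 2048 to June 5, 2049
Rest of June 2048: 30 - 8 = 22
Full months: July 31, August 31, September 30, October 31, November 30, December 31, January 31, February 2049 28, March 31, April 30, May 31
Days into June 2049: 5
Total = 22 + 31 + 31 + 30 + 31 + 30 + 31 + 31 + 28 + 31 + 30 + 31 + 5 = 362 days


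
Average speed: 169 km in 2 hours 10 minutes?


Distance: 169 km
Time: 2h 10m = 130 min = 130/60 = 13/6 hours
Speed = 169 ÷ (13/6) = 169 × 6 / 13 = 1014/13 = 78.0 km/h

78.0 km/h


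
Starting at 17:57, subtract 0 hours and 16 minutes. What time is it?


17:41

Start: 1077 minutes from midnight
Subtract: 16 minutes
Remaining: 1077 - 16 = 1061
Hours: 17, Minutes: 41


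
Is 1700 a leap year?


No

Rules: divisible by 4 AND (not by 100 OR by 400)
1700 ÷ 4 = 425 exactly → divisible by 4
1700 ÷ 100 = 17 exactly → divisible by 100
1700 ÷ 400 = 4 remainder 100 → not divisible by 400
Divisible by 100 but not by 400 → not a leap year


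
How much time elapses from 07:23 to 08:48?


End time in minutes: 8×60 + 48 = 528
Start time in minutes: 7×60 + 23 = 443
Difference = 528 - 443 = 85 minutes
= 1 hours 25 minutes

1h 25m


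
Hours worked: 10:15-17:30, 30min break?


Total time = (17×60+30) - (10×60+15)
= 1050 - 615 = 435 min
Minus break: 435 - 30 = 405 min
= 6h 45m

6h 45m (405 minutes)


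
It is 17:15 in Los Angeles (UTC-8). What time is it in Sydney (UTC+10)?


11:15 (next day)

Time difference = UTC+10 - UTC-8 = +18 hours
New hour = (17 + 18) mod 24
= 35 mod 24 = 11
Minutes unchanged → 11:15; 35 ≥ 24 → next day


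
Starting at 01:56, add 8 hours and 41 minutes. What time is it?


10:37

Start: 116 minutes from midnight
Add: 521 minutes
Total: 637 minutes
Hours: 637 ÷ 60 = 10 remainder 37


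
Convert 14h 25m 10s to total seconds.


51910 seconds

Hours: 14 × 3600 = 50400
Minutes: 25 × 60 = 1500
Seconds: 10
Total = 50400 + 1500 + 10 = 51910


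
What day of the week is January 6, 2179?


Zeller's congruence:
q=6, m=13, k=78, j=21
h = (6 + ⌊13×14/5⌋ + 78 + ⌊78/4⌋ + ⌊21/4⌋ - 2×21) mod 7
= (6 + 36 + 78 + 19 + 5 - 42) mod 7
= 102 mod 7 = 4
h=4 → Wednesday

Wednesday


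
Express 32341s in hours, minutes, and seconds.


Hours: 32341 ÷ 3600 = 8 remainder 3541
Minutes: 3541 ÷ 60 = 59 remainder 1
Seconds: 1

8h 59m 1s


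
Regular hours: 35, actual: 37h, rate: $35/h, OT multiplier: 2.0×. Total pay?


$1365.00

Regular: 35h × $35 = $1225.00
Overtime: 37 - 35 = 2h
OT pay: 2h × $35 × 2.0 = $140.00
Total = $1225.00 + $140.00 = $1365.00


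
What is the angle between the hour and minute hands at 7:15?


127.5°

Hour hand = 7×30 + 15×0.5 = 217.5°
Minute hand = 15×6 = 90°
Difference = |217.5 - 90| = 127.5°


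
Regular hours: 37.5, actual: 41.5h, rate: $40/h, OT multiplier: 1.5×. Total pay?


$1740.00

Regular: 37.5h × $40 = $1500.00
Overtime: 41.5 - 37.5 = 4.0h
OT pay: 4.0h × $40 × 1.5 = $240.00
Total = $1500.00 + $240.00 = $1740.00


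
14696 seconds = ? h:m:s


4h 4m 56s

Hours: 14696 ÷ 3600 = 4 remainder 296
Minutes: 296 ÷ 60 = 4 remainder 56
Seconds: 56


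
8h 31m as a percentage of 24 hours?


Total minutes: 8×60 + 31 = 511
Day = 24×60 = 1440 minutes
Fraction = 511/1440 ≈ 0.3549
As a percentage: 511/1440 × 100 ≈ 35.49%

0.3549 (35.49%)


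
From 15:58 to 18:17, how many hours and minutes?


End time in minutes: 18×60 + 17 = 1097
Start time in minutes: 15×60 + 58 = 958
Difference = 1097 - 958 = 139 minutes
= 2 hours 19 minutes

2h 19m


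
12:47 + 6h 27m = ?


19:14

Start: 767 minutes from midnight
Add: 387 minutes
Total: 1154 minutes
Hours: 1154 ÷ 60 = 19 remainder 14


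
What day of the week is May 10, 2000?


Zeller's congruence:
q=10, m=5, k=0, j=20
h = (10 + ⌊13×6/5⌋ + 0 + ⌊0/4⌋ + ⌊20/4⌋ - 2×20) mod 7
= (10 + 15 + 0 + 0 + 5 - 40) mod 7
= -10 mod 7 = 4
h=4 → Wednesday

Wednesday


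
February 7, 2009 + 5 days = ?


February 12, 2009

Start: February 7, 2009
Add 5 days
February 7 + 5 = February 12, 2009


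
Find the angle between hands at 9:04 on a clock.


112.0°

Hour hand = 9×30 + 4×0.5 = 272.0°
Minute hand = 4×6 = 24°
Difference = |272.0 - 24| = 248.0°
Since > 180°: 360 - 248.0 = 112.0°


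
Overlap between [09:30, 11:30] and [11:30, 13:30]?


0 minutes

Meeting A: 570-690 (in minutes from midnight)
Meeting B: 690-810
Overlap start = max(570, 690) = 690
Overlap end = min(690, 810) = 690
Overlap = max(0, 690 - 690) = 0 min


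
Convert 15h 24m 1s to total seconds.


55441 seconds

Hours: 15 × 3600 = 54000
Minutes: 24 × 60 = 1440
Seconds: 1
Total = 54000 + 1440 + 1 = 55441


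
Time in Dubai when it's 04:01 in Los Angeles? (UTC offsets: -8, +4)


Time difference = UTC+4 - UTC-8 = +12 hours
New hour = (4 + 12) mod 24
= 16 mod 24 = 16
Minutes unchanged → 16:01

16:01


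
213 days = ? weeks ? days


Weeks: 213 ÷ 7 = 30 remainder 3

30 weeks 3 days


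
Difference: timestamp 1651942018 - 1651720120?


Difference = 1651942018 - 1651720120 = 221898 seconds
In hours: 221898 / 3600 ≈ 61.6
In days: 221898 / 86400 ≈ 2.57

221898 seconds (61.6 hours / 2.57 days)


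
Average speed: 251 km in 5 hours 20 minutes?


47.1 km/h

Distance: 251 km
Time: 5h 20m = 320 min = 320/60 = 16/3 hours
Speed = 251 ÷ (16/3) = 251 × 3 / 16 = 753/16 ≈ 47.1 km/h


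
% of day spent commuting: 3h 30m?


Time: 210 minutes
Day: 1440 minutes
Percentage = (210/1440) × 100 ≈ 14.6%

14.6%


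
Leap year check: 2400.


Rules: divisible by 4 AND (not by 100 OR by 400)
2400 ÷ 4 = 600 exactly → divisible by 4
2400 ÷ 100 = 24 exactly → divisible by 100
2400 ÷ 400 = 6 exactly → divisible by 400
Divisible by 400 → leap year

Yes


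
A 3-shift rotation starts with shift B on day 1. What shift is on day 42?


Shifts: A, B, C
Start: B (index 1)
Day 42: (1 + 42 - 1) mod 3
= 42 mod 3
= 0
Index 0 → shift A

Shift A


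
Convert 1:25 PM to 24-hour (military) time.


Input: 1:25 PM
PM: 1 + 12 = 13

13:25


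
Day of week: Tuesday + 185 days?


Start: Tuesday (index 1)
(1 + 185) mod 7
= 186 mod 7
= 4
Index 4 → Friday

Friday


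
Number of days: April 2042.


Month: April (month 4)
April has 30 days

30 days


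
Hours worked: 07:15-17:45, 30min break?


10h 0m (600 minutes)

Total time = (17×60+45) - (7×60+15)
= 1065 - 435 = 630 min
Minus break: 630 - 30 = 600 min
= 10h 0m


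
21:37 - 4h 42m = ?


16:55

Start: 1297 minutes from midnight
Subtract: 282 minutes
Remaining: 1297 - 282 = 1015
Hours: 16, Minutes: 55


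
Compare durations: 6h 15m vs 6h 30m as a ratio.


Duration 1: 375 minutes
Duration 2: 390 minutes
Ratio = 375:390
GCD = 15
Simplified = 25:26
As a decimal: 25/26 ≈ 0.96

25:26 (0.96)


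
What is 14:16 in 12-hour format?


2:16 PM

Hour: 14
14 - 12 = 2 → PM


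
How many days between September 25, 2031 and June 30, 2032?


279 days

From September 25, 2031 to June 30, 2032
Rest of September 2031: 30 - 25 = 5
Full months: October 31, November 30, December 31, January 31, February 2032 29, March 31, April 30, May 31
Days into June 2032: 30
Total = 5 + 31 + 30 + 31 + 31 + 29 + 31 + 30 + 31 + 30 = 279 days


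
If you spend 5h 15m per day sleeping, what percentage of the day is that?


21.9%

Time: 315 minutes
Day: 1440 minutes
Percentage = (315/1440) × 100 ≈ 21.9%


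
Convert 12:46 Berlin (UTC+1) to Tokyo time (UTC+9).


20:46

Time difference = UTC+9 - UTC+1 = +8 hours
New hour = (12 + 8) mod 24
= 20 mod 24 = 20
Minutes unchanged → 20:46


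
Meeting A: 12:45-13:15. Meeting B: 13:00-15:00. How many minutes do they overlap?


Meeting A: 765-795 (in minutes from midnight)
Meeting B: 780-900
Overlap start = max(765, 780) = 780
Overlap end = min(795, 900) = 795
Overlap = max(0, 795 - 780) = 15 min

15 minutes


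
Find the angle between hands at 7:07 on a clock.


Hour hand = 7×30 + 7×0.5 = 213.5°
Minute hand = 7×6 = 42°
Difference = |213.5 - 42| = 171.5°

171.5°


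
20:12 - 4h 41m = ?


Start: 1212 minutes from midnight
Subtract: 281 minutes
Remaining: 1212 - 281 = 931
Hours: 15, Minutes: 31

15:31


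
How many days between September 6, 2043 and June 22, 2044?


290 days

From September 6, 2043 to June 22, 2044
Rest of September 2043: 30 - 6 = 24
Full months: October 31, November 30, December 31, January 31, February 2044 29, March 31, April 30, May 31
Days into June 2044: 22
Total = 24 + 31 + 30 + 31 + 31 + 29 + 31 + 30 + 31 + 22 = 290 days


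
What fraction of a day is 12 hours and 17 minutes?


Total minutes: 12×60 + 17 = 737
Day = 24×60 = 1440 minutes
Fraction = 737/1440 ≈ 0.5118
As a percentage: 737/1440 × 100 ≈ 51.18%

0.5118 (51.18%)


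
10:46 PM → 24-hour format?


Input: 10:46 PM
PM: 10 + 12 = 22

22:46


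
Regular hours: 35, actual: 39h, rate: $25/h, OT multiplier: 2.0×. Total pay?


Regular: 35h × $25 = $875.00
Overtime: 39 - 35 = 4h
OT pay: 4h × $25 × 2.0 = $200.00
Total = $875.00 + $200.00 = $1075.00

$1075.00


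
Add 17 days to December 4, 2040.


Start: December 4, 2040
Add 17 days
December 4 + 17 = December 21, 2040

December 21, 2040


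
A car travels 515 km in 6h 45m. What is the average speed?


Distance: 515 km
Time: 6h 45m = 405 min = 405/60 = 27/4 hours
Speed = 515 ÷ (27/4) = 515 × 4 / 27 = 2060/27 ≈ 76.3 km/h

76.3 km/h


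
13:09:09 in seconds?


Hours: 13 × 3600 = 46800
Minutes: 9 × 60 = 540
Seconds: 9
Total = 46800 + 540 + 9 = 47349

47349 seconds


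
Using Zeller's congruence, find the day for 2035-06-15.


Zeller's congruence:
q=15, m=6, k=35, j=20
h = (15 + ⌊13×7/5⌋ + 35 + ⌊35/4⌋ + ⌊20/4⌋ - 2×20) mod 7
= (15 + 18 + 35 + 8 + 5 - 40) mod 7
= 41 mod 7 = 6
h=6 → Friday

Friday


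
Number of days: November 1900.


30 days

Month: November (month 11)
November has 30 days


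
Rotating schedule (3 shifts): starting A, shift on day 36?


Shifts: A, B, C
Start: A (index 0)
Day 36: (0 + 36 - 1) mod 3
= 35 mod 3
= 2
Index 2 → shift C

Shift C


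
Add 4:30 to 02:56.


Start: 176 minutes from midnight
Add: 270 minutes
Total: 446 minutes
Hours: 446 ÷ 60 = 7 remainder 26

07:26


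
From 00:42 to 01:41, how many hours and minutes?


0h 59m

End time in minutes: 1×60 + 41 = 101
Start time in minutes: 0×60 + 42 = 42
Difference = 101 - 42 = 59 minutes
= 0 hours 59 minutes


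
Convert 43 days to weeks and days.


6 weeks 1 days

Weeks: 43 ÷ 7 = 6 remainder 1


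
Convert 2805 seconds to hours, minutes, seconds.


Hours: 2805 ÷ 3600 = 0 remainder 2805
Minutes: 2805 ÷ 60 = 46 remainder 45
Seconds: 45

0h 46m 45s


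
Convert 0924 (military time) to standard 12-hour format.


9:24 AM

Hour: 9
9 < 12 → AM


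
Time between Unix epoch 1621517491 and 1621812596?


295105 seconds (82.0 hours / 3.42 days)

Difference = 1621812596 - 1621517491 = 295105 seconds
In hours: 295105 / 3600 ≈ 82.0
In days: 295105 / 86400 ≈ 3.42


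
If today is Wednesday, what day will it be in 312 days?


Sunday

Start: Wednesday (index 2)
(2 + 312) mod 7
= 314 mod 7
= 6
Index 6 → Sunday


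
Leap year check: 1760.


Rules: divisible by 4 AND (not by 100 OR by 400)
1760 ÷ 4 = 440 exactly → divisible by 4
1760 ÷ 100 = 17 remainder 60 → not divisible by 100
Divisible by 4 but not by 100 → leap year

Yes


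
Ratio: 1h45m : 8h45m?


1:5 (0.20)

Duration 1: 105 minutes
Duration 2: 525 minutes
Ratio = 105:525
GCD = 105
Simplified = 1:5
As a decimal: 1/5 = 0.20


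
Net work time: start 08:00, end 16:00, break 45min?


Total time = (16×60+0) - (8×60+0)
= 960 - 480 = 480 min
Minus break: 480 - 45 = 435 min
= 7h 15m

7h 15m (435 minutes)


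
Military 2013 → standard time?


8:13 PM

Hour: 20
20 - 12 = 8 → PM


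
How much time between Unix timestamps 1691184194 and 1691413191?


228997 seconds (63.6 hours / 2.65 days)

Difference = 1691413191 - 1691184194 = 228997 seconds
In hours: 228997 / 3600 ≈ 63.6
In days: 228997 / 86400 ≈ 2.65


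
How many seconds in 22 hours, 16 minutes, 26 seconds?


Hours: 22 × 3600 = 79200
Minutes: 16 × 60 = 960
Seconds: 26
Total = 79200 + 960 + 26 = 80186

80186 seconds
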